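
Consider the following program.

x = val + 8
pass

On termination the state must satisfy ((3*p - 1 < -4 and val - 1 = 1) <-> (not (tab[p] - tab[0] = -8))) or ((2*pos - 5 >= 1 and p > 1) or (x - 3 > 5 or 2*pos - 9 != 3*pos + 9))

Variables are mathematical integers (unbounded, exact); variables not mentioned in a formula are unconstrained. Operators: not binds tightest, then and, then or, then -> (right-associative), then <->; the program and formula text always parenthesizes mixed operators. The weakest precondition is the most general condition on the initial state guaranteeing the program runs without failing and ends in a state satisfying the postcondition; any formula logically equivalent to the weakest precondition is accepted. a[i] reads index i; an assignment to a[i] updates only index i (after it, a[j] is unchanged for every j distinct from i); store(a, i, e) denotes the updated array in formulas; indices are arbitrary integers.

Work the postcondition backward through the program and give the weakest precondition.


Working backward. After the program, the postcondition ((3*p - 1 < -4 and val - 1 = 1) <-> (not (tab[p] - tab[0] = -8))) or ((2*pos - 5 >= 1 and p > 1) or (x - 3 > 5 or 2*pos - 9 != 3*pos + 9)) must hold; in canonical form it is ((3*p < -3 and val = 2) <-> (not (tab[p] = tab[0] - 8))) or (2*pos >= 6 and p > 1) or x > 8 or pos != -18.
Before skip: ((3*p < -3 and val = 2) <-> (not (tab[p] = tab[0] - 8))) or (2*pos >= 6 and p > 1) or x > 8 or pos != -18
Before x := val + 8: ((3*p < -3 and val = 2) <-> (not (tab[p] = tab[0] - 8))) or (2*pos >= 6 and p > 1) or val > 0 or pos != -18
Answer: WP = ((3*p < -3 and val = 2) <-> (not (tab[p] = tab[0] - 8))) or (2*pos >= 6 and p > 1) or val > 0 or pos != -18


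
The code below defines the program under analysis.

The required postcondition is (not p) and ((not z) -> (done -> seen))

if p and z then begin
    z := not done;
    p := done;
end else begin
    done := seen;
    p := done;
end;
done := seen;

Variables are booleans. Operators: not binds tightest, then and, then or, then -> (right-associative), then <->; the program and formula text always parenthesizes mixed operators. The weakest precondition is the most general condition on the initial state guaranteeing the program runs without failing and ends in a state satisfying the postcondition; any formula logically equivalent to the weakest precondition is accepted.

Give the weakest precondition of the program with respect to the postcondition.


Working backward. After the program, (not p) and ((not z) -> (done -> seen)) must hold.
Before done := seen: not p
Then branch requires not done; else branch requires not seen.
Before the if: ((p and z) -> (not done)) and ((not (p and z)) -> (not seen))
Answer: WP = ((p and z) -> (not done)) and ((not (p and z)) -> (not seen))


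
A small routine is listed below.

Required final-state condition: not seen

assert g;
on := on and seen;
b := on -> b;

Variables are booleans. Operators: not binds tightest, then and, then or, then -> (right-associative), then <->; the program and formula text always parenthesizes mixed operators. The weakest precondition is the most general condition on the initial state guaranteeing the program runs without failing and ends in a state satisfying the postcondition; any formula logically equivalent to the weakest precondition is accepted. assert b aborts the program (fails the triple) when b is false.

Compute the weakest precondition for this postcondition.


Working backward. After the program, not seen must hold.
Before b := on -> b: not seen
Before on := on and seen: not seen
Before assert g: g and (not seen)
Answer: WP = g and (not seen)


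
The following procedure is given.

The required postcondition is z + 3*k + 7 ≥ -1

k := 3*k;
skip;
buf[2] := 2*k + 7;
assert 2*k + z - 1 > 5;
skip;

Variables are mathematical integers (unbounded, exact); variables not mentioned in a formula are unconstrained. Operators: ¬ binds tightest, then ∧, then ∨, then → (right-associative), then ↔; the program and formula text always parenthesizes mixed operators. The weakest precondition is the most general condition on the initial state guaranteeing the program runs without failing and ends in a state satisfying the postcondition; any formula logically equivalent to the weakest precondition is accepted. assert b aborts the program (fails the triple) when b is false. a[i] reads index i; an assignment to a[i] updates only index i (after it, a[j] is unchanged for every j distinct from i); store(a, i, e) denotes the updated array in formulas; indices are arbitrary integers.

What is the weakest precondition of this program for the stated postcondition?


Working backward. After the program, the postcondition z + 3*k + 7 ≥ -1 must hold; in canonical form it is 3*k + z ≥ -8.
Before skip: 3*k + z ≥ -8
Before assert 2*k + z - 1 > 5: 2*k + z > 6 ∧ 3*k + z ≥ -8
Before buf[2] := 2*k + 7: 2*k + z > 6 ∧ 3*k + z ≥ -8
Before skip: 2*k + z > 6 ∧ 3*k + z ≥ -8
Before k := 3*k: 6*k + z > 6 ∧ 9*k + z ≥ -8
Answer: WP = 6*k + z > 6 ∧ 9*k + z ≥ -8


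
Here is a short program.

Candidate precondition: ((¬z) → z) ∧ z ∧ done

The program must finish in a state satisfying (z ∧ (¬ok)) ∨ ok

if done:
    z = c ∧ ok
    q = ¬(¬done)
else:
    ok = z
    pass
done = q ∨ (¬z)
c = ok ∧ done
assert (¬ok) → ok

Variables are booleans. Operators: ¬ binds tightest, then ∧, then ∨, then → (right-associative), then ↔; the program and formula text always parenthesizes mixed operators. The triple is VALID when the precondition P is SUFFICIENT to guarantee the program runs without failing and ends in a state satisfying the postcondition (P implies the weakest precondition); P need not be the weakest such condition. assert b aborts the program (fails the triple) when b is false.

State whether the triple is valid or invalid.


Working backward. After the program, (z ∧ (¬ok)) ∨ ok must hold.
Before assert (¬ok) → ok: ((¬ok) → ok) ∧ ((z ∧ (¬ok)) ∨ ok)
Before c := ok ∧ done: ((¬ok) → ok) ∧ ((z ∧ (¬ok)) ∨ ok)
Before done := q ∨ (¬z): ((¬ok) → ok) ∧ ((z ∧ (¬ok)) ∨ ok)
Then branch requires ((¬ok) → ok) ∧ ok; else branch requires ((¬z) → z) ∧ z.
Before the if: (done → (((¬ok) → ok) ∧ ok)) ∧ ((¬done) → (((¬z) → z) ∧ z))
The weakest precondition is (done → (((¬ok) → ok) ∧ ok)) ∧ ((¬done) → (((¬z) → z) ∧ z)).
Check whether ((¬z) → z) ∧ z ∧ done implies it.
Countermodel: at the initial state done = true, ok = false, z = true, the precondition holds but the weakest precondition fails.
Answer: invalid


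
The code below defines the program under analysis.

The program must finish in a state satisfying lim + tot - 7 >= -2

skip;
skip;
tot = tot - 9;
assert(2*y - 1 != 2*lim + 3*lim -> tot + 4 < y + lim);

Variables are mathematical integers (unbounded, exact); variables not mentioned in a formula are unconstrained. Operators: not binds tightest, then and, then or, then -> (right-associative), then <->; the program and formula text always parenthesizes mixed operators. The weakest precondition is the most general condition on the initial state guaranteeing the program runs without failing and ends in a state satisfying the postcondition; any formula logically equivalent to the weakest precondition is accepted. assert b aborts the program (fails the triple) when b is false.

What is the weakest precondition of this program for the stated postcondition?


Working backward. After the program, the postcondition lim + tot - 7 >= -2 must hold; in canonical form it is lim + tot >= 5.
Before assert 2*y - 1 != 2*lim + 3*lim -> tot + 4 < y + lim: (2*y != 5*lim + 1 -> tot < lim + y - 4) and lim + tot >= 5
Before tot := tot - 9: (2*y != 5*lim + 1 -> tot < lim + y + 5) and lim + tot >= 14
Before skip: (2*y != 5*lim + 1 -> tot < lim + y + 5) and lim + tot >= 14
Before skip: (2*y != 5*lim + 1 -> tot < lim + y + 5) and lim + tot >= 14
Answer: WP = (2*y != 5*lim + 1 -> tot < lim + y + 5) and lim + tot >= 14


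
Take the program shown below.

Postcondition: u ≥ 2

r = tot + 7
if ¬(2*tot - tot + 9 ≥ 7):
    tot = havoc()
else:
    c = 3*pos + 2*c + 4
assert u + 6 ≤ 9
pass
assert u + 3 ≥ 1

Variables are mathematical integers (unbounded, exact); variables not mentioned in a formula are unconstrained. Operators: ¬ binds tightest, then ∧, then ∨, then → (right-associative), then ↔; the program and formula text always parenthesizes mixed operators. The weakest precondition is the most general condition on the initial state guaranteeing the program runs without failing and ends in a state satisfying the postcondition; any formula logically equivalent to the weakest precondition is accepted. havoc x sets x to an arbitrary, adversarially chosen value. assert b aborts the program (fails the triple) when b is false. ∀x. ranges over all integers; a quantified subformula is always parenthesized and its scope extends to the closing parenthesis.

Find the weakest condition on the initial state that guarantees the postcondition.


Working backward. After the program, u ≥ 2 must hold.
Before assert u + 3 ≥ 1: u ≥ -2 ∧ u ≥ 2
Before skip: u ≥ -2 ∧ u ≥ 2
Before assert u + 6 ≤ 9: u ≤ 3 ∧ u ≥ -2 ∧ u ≥ 2
Then branch requires u ≤ 3 ∧ u ≥ -2 ∧ u ≥ 2; else branch requires u ≤ 3 ∧ u ≥ -2 ∧ u ≥ 2.
Before the if: ((¬(tot ≥ -2)) → (u ≤ 3 ∧ u ≥ -2 ∧ u ≥ 2)) ∧ (tot ≥ -2 → (u ≤ 3 ∧ u ≥ -2 ∧ u ≥ 2))
Before r := tot + 7: ((¬(tot ≥ -2)) → (u ≤ 3 ∧ u ≥ -2 ∧ u ≥ 2)) ∧ (tot ≥ -2 → (u ≤ 3 ∧ u ≥ -2 ∧ u ≥ 2))
Answer: WP = ((¬(tot ≥ -2)) → (u ≤ 3 ∧ u ≥ -2 ∧ u ≥ 2)) ∧ (tot ≥ -2 → (u ≤ 3 ∧ u ≥ -2 ∧ u ≥ 2))


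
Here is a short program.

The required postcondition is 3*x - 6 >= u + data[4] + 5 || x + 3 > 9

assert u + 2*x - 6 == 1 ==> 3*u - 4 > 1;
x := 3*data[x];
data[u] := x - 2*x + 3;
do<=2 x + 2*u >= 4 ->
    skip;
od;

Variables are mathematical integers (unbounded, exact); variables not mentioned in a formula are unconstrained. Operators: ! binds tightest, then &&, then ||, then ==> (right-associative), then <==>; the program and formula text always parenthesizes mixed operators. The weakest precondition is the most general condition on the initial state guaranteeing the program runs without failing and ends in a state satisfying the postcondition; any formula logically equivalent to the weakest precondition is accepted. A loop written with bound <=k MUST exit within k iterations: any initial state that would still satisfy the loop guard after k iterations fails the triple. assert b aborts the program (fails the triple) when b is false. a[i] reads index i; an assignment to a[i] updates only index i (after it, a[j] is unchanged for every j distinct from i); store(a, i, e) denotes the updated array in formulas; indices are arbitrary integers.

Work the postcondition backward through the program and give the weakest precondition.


Working backward. After the program, the postcondition 3*x - 6 >= u + data[4] + 5 || x + 3 > 9 must hold; in canonical form it is 3*x >= data[4] + u + 11 || x > 6.
Before the loop (bound <=2), unroll the exhaustion recursion (WP_0 = exit-now case; WP_j = one more guarded iteration, up to j = 2):
  WP_0: (!(2*u + x >= 4)) && (3*x >= data[4] + u + 11 || x > 6)
  WP_1: (2*u + x >= 4 ==> ((!(2*u + x >= 4)) && (3*x >= data[4] + u + 11 || x > 6))) && ((!(2*u + x >= 4)) ==> (3*x >= data[4] + u + 11 || x > 6))
  WP_2: (2*u + x >= 4 ==> ((2*u + x >= 4 ==> ((!(2*u + x >= 4)) && (3*x >= data[4] + u + 11 || x > 6))) && ((!(2*u + x >= 4)) ==> (3*x >= data[4] + u + 11 || x > 6)))) && ((!(2*u + x >= 4)) ==> (3*x >= data[4] + u + 11 || x > 6))
So before the loop: (2*u + x >= 4 ==> ((2*u + x >= 4 ==> ((!(2*u + x >= 4)) && (3*x >= data[4] + u + 11 || x > 6))) && ((!(2*u + x >= 4)) ==> (3*x >= data[4] + u + 11 || x > 6)))) && ((!(2*u + x >= 4)) ==> (3*x >= data[4] + u + 11 || x > 6))
Before data[u] := x - 2*x + 3: (2*u + x >= 4 ==> ((2*u + x >= 4 ==> ((!(2*u + x >= 4)) && (3*x >= store(data, u, -x + 3)[4] + u + 11 || x > 6))) && ((!(2*u + x >= 4)) ==> (3*x >= store(data, u, -x + 3)[4] + u + 11 || x > 6)))) && ((!(2*u + x >= 4)) ==> (3*x >= store(data, u, -x + 3)[4] + u + 11 || x > 6))
Before x := 3*data[x]: (3*data[x] + 2*u >= 4 ==> ((3*data[x] + 2*u >= 4 ==> ((!(3*data[x] + 2*u >= 4)) && (9*data[x] >= store(data, u, -3*data[x] + 3)[4] + u + 11 || 3*data[x] > 6))) && ((!(3*data[x] + 2*u >= 4)) ==> (9*data[x] >= store(data, u, -3*data[x] + 3)[4] + u + 11 || 3*data[x] > 6)))) && ((!(3*data[x] + 2*u >= 4)) ==> (9*data[x] >= store(data, u, -3*data[x] + 3)[4] + u + 11 || 3*data[x] > 6))
Before assert u + 2*x - 6 == 1 ==> 3*u - 4 > 1: (u + 2*x == 7 ==> 3*u > 5) && (3*data[x] + 2*u >= 4 ==> ((3*data[x] + 2*u >= 4 ==> ((!(3*data[x] + 2*u >= 4)) && (9*data[x] >= store(data, u, -3*data[x] + 3)[4] + u + 11 || 3*data[x] > 6))) && ((!(3*data[x] + 2*u >= 4)) ==> (9*data[x] >= store(data, u, -3*data[x] + 3)[4] + u + 11 || 3*data[x] > 6)))) && ((!(3*data[x] + 2*u >= 4)) ==> (9*data[x] >= store(data, u, -3*data[x] + 3)[4] + u + 11 || 3*data[x] > 6))
Answer: WP = (u + 2*x == 7 ==> 3*u > 5) && (3*data[x] + 2*u >= 4 ==> ((3*data[x] + 2*u >= 4 ==> ((!(3*data[x] + 2*u >= 4)) && (9*data[x] >= store(data, u, -3*data[x] + 3)[4] + u + 11 || 3*data[x] > 6))) && ((!(3*data[x] + 2*u >= 4)) ==> (9*data[x] >= store(data, u, -3*data[x] + 3)[4] + u + 11 || 3*data[x] > 6)))) && ((!(3*data[x] + 2*u >= 4)) ==> (9*data[x] >= store(data, u, -3*data[x] + 3)[4] + u + 11 || 3*data[x] > 6))


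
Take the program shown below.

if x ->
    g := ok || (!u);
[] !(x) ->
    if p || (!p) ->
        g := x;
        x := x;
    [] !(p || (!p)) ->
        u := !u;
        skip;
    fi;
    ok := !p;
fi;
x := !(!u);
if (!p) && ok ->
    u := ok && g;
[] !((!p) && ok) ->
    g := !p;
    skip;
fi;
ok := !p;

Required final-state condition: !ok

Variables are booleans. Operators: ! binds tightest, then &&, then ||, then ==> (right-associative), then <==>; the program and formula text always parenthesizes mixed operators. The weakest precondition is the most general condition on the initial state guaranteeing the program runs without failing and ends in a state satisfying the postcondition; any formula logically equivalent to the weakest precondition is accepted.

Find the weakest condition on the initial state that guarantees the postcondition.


Working backward. After the program, !ok must hold.
Before ok := !p: p
Then branch requires p; else branch requires p.
Before the if: (((!p) && ok) ==> p) && ((!((!p) && ok)) ==> p)
Before x := !(!u): (((!p) && ok) ==> p) && ((!((!p) && ok)) ==> p)
Then branch requires (((!p) && ok) ==> p) && ((!((!p) && ok)) ==> p); else branch requires (!p) ==> p.
Before the if: (x ==> ((((!p) && ok) ==> p) && ((!((!p) && ok)) ==> p))) && ((!x) ==> ((!p) ==> p))
Answer: WP = (x ==> ((((!p) && ok) ==> p) && ((!((!p) && ok)) ==> p))) && ((!x) ==> ((!p) ==> p))


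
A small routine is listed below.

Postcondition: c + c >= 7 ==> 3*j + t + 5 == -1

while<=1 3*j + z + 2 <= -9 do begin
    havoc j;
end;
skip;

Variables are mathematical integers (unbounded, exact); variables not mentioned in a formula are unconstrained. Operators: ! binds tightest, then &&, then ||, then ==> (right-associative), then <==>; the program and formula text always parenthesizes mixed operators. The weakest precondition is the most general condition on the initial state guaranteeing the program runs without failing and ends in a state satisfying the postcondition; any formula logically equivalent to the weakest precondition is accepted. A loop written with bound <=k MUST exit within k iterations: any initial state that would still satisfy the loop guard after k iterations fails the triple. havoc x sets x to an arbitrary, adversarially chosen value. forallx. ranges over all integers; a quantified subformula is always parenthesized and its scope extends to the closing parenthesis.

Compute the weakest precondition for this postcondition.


Working backward. After the program, the postcondition c + c >= 7 ==> 3*j + t + 5 == -1 must hold; in canonical form it is 2*c >= 7 ==> 3*j + t == -6.
Before skip: 2*c >= 7 ==> 3*j + t == -6
Before the loop (bound <=1), unroll the exhaustion recursion (WP_0 = exit-now case; WP_j = one more guarded iteration, up to j = 1):
  WP_0: (!(3*j + z <= -11)) && (2*c >= 7 ==> 3*j + t == -6)
  WP_1: (3*j + z <= -11 ==> (forall j_1. ((!(3*j_1 + z <= -11)) && (2*c >= 7 ==> 3*j_1 + t == -6)))) && ((!(3*j + z <= -11)) ==> (2*c >= 7 ==> 3*j + t == -6))
So before the loop: (3*j + z <= -11 ==> (forall j_1. ((!(3*j_1 + z <= -11)) && (2*c >= 7 ==> 3*j_1 + t == -6)))) && ((!(3*j + z <= -11)) ==> (2*c >= 7 ==> 3*j + t == -6))
Answer: WP = (3*j + z <= -11 ==> (forall j_1. ((!(3*j_1 + z <= -11)) && (2*c >= 7 ==> 3*j_1 + t == -6)))) && ((!(3*j + z <= -11)) ==> (2*c >= 7 ==> 3*j + t == -6))


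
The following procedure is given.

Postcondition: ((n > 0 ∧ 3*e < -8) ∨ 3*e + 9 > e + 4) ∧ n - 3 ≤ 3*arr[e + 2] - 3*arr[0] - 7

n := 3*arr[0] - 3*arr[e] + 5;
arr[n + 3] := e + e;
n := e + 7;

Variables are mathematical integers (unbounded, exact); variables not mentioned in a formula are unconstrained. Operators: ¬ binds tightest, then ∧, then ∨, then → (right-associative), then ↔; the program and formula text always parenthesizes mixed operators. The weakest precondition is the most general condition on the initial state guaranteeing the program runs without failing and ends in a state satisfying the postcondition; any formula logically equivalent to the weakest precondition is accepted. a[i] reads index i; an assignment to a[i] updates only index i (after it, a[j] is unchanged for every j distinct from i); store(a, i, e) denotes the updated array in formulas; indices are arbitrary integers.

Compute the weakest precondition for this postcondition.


Working backward. After the program, the postcondition ((n > 0 ∧ 3*e < -8) ∨ 3*e + 9 > e + 4) ∧ n - 3 ≤ 3*arr[e + 2] - 3*arr[0] - 7 must hold; in canonical form it is ((n > 0 ∧ 3*e < -8) ∨ 2*e > -5) ∧ 3*arr[0] + n ≤ 3*arr[e + 2] - 4.
Before n := e + 7: ((e > -7 ∧ 3*e < -8) ∨ 2*e > -5) ∧ 3*arr[0] + e ≤ 3*arr[e + 2] - 11
Before arr[n + 3] := e + e: ((e > -7 ∧ 3*e < -8) ∨ 2*e > -5) ∧ 3*store(arr, n + 3, 2*e)[0] + e ≤ 3*store(arr, n + 3, 2*e)[e + 2] - 11
Before n := 3*arr[0] - 3*arr[e] + 5: ((e > -7 ∧ 3*e < -8) ∨ 2*e > -5) ∧ 3*store(arr, 3*arr[0] - 3*arr[e] + 8, 2*e)[0] + e ≤ 3*store(arr, 3*arr[0] - 3*arr[e] + 8, 2*e)[e + 2] - 11
Answer: WP = ((e > -7 ∧ 3*e < -8) ∨ 2*e > -5) ∧ 3*store(arr, 3*arr[0] - 3*arr[e] + 8, 2*e)[0] + e ≤ 3*store(arr, 3*arr[0] - 3*arr[e] + 8, 2*e)[e + 2] - 11


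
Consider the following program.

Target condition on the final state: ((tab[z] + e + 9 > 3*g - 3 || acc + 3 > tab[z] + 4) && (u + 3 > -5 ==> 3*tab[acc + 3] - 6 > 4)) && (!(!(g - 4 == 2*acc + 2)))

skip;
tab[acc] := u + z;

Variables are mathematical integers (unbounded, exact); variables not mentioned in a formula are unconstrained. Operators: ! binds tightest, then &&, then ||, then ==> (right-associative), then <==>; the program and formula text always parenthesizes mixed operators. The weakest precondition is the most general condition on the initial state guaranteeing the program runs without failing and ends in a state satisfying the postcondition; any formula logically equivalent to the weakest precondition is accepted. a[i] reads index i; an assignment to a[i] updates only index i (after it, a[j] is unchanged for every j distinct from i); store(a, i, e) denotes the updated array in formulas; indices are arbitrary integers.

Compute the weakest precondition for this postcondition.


Working backward. After the program, the postcondition ((tab[z] + e + 9 > 3*g - 3 || acc + 3 > tab[z] + 4) && (u + 3 > -5 ==> 3*tab[acc + 3] - 6 > 4)) && (!(!(g - 4 == 2*acc + 2))) must hold; in canonical form it is (tab[z] + e > 3*g - 12 || acc > tab[z] + 1) && (u > -8 ==> 3*tab[acc + 3] > 10) && g == 2*acc + 6.
Before tab[acc] := u + z: (store(tab, acc, u + z)[z] + e > 3*g - 12 || acc > store(tab, acc, u + z)[z] + 1) && (u > -8 ==> 3*store(tab, acc, u + z)[acc + 3] > 10) && g == 2*acc + 6
Before skip: (store(tab, acc, u + z)[z] + e > 3*g - 12 || acc > store(tab, acc, u + z)[z] + 1) && (u > -8 ==> 3*store(tab, acc, u + z)[acc + 3] > 10) && g == 2*acc + 6
Answer: WP = (store(tab, acc, u + z)[z] + e > 3*g - 12 || acc > store(tab, acc, u + z)[z] + 1) && (u > -8 ==> 3*store(tab, acc, u + z)[acc + 3] > 10) && g == 2*acc + 6


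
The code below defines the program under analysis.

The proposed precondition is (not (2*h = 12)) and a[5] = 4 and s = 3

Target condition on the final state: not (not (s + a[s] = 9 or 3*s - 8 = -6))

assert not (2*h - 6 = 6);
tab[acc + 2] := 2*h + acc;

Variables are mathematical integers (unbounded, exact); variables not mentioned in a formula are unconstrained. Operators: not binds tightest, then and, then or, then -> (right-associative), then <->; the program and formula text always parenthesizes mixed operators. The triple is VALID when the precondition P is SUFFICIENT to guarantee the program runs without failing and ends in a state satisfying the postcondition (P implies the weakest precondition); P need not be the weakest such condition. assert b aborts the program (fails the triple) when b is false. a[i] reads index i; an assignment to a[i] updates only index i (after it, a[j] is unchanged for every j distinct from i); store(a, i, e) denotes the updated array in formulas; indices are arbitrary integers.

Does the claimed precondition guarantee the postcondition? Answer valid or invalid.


Working backward. After the program, the postcondition not (not (s + a[s] = 9 or 3*s - 8 = -6)) must hold; in canonical form it is a[s] + s = 9 or 3*s = 2.
Before tab[acc + 2] := 2*h + acc: a[s] + s = 9 or 3*s = 2
Before assert not (2*h - 6 = 6): (not (2*h = 12)) and (a[s] + s = 9 or 3*s = 2)
The weakest precondition is (not (2*h = 12)) and (a[s] + s = 9 or 3*s = 2).
Check whether (not (2*h = 12)) and a[5] = 4 and s = 3 implies it.
Countermodel: at the initial state a = {[3] = 2, [5] = 4, elsewhere 2}, h = 7, s = 3, the precondition holds but the weakest precondition fails.
Answer: invalid


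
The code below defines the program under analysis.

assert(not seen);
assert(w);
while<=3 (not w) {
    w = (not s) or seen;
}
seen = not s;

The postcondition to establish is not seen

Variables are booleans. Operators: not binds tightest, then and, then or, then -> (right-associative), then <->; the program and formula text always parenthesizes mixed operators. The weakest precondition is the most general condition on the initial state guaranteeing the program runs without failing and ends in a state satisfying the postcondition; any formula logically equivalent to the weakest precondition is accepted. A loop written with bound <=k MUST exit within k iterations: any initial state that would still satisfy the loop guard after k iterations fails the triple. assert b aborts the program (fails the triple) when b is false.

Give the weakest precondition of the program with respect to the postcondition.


Working backward. After the program, not seen must hold.
Before seen := not s: s
Before the loop (bound <=3), unroll the exhaustion recursion (WP_0 = exit-now case; WP_j = one more guarded iteration, up to j = 3):
  WP_0: w and s
  WP_1: ((not w) -> (((not s) or seen) and s)) and (w -> s)
  WP_2: ((not w) -> (((not ((not s) or seen)) -> (((not s) or seen) and s)) and (((not s) or seen) -> s))) and (w -> s)
  WP_3: ((not w) -> (((not ((not s) or seen)) -> (((not ((not s) or seen)) -> (((not s) or seen) and s)) and (((not s) or seen) -> s))) and (((not s) or seen) -> s))) and (w -> s)
So before the loop: ((not w) -> (((not ((not s) or seen)) -> (((not ((not s) or seen)) -> (((not s) or seen) and s)) and (((not s) or seen) -> s))) and (((not s) or seen) -> s))) and (w -> s)
Before assert w: w and ((not w) -> (((not ((not s) or seen)) -> (((not ((not s) or seen)) -> (((not s) or seen) and s)) and (((not s) or seen) -> s))) and (((not s) or seen) -> s))) and (w -> s)
Before assert not seen: (not seen) and w and ((not w) -> (((not ((not s) or seen)) -> (((not ((not s) or seen)) -> (((not s) or seen) and s)) and (((not s) or seen) -> s))) and (((not s) or seen) -> s))) and (w -> s)
Answer: WP = (not seen) and w and ((not w) -> (((not ((not s) or seen)) -> (((not ((not s) or seen)) -> (((not s) or seen) and s)) and (((not s) or seen) -> s))) and (((not s) or seen) -> s))) and (w -> s)


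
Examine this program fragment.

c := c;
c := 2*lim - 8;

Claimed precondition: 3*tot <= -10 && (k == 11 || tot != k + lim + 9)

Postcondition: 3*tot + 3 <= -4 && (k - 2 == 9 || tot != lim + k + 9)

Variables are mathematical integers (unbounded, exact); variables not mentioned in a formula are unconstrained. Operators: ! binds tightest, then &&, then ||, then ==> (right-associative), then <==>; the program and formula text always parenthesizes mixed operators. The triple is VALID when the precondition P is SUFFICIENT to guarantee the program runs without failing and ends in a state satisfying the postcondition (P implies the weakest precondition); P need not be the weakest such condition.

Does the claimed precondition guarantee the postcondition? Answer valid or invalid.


Working backward. After the program, the postcondition 3*tot + 3 <= -4 && (k - 2 == 9 || tot != lim + k + 9) must hold; in canonical form it is 3*tot <= -7 && (k == 11 || tot != k + lim + 9).
Before c := 2*lim - 8: 3*tot <= -7 && (k == 11 || tot != k + lim + 9)
Before c := c: 3*tot <= -7 && (k == 11 || tot != k + lim + 9)
The weakest precondition is 3*tot <= -7 && (k == 11 || tot != k + lim + 9).
Check whether 3*tot <= -10 && (k == 11 || tot != k + lim + 9) implies it.
Every state satisfying the precondition satisfies the weakest precondition: the implication holds.
Answer: valid


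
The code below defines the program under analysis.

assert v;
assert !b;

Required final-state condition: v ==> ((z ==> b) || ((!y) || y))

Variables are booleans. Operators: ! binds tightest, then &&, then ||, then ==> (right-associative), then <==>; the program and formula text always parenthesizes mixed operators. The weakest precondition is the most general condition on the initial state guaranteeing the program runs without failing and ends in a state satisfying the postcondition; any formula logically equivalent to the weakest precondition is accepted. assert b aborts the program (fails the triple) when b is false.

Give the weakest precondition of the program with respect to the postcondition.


Working backward. After the program, the postcondition v ==> ((z ==> b) || ((!y) || y)) must hold; in canonical form it is true.
Before assert !b: !b
Before assert v: v && (!b)
Answer: WP = v && (!b)


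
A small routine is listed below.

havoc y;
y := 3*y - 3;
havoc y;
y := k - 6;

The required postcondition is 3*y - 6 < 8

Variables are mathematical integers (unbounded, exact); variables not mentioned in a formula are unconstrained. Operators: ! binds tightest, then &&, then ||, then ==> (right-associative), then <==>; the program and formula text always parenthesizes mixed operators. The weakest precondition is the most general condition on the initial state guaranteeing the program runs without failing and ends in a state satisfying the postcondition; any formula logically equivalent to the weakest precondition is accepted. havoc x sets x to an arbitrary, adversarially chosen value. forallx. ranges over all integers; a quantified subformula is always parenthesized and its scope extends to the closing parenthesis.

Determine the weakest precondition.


Working backward. After the program, the postcondition 3*y - 6 < 8 must hold; in canonical form it is 3*y < 14.
Before y := k - 6: 3*k < 32
Before havoc y: 3*k < 32
Before y := 3*y - 3: 3*k < 32
Before havoc y: 3*k < 32
Answer: WP = 3*k < 32


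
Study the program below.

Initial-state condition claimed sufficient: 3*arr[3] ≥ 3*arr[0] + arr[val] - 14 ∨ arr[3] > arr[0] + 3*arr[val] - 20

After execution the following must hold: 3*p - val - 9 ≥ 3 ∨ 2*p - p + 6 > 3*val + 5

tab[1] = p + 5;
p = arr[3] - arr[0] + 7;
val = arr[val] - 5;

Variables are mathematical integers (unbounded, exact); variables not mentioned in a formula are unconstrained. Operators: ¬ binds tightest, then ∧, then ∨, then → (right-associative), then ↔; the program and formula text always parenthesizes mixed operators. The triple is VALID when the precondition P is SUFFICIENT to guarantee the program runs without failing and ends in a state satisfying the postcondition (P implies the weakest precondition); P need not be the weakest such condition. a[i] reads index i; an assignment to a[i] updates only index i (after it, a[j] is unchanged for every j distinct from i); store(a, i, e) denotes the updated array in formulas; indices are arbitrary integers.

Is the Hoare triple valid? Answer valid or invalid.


Working backward. After the program, the postcondition 3*p - val - 9 ≥ 3 ∨ 2*p - p + 6 > 3*val + 5 must hold; in canonical form it is 3*p ≥ val + 12 ∨ p > 3*val - 1.
Before val := arr[val] - 5: 3*p ≥ arr[val] + 7 ∨ p > 3*arr[val] - 16
Before p := arr[3] - arr[0] + 7: 3*arr[3] ≥ 3*arr[0] + arr[val] - 14 ∨ arr[3] > arr[0] + 3*arr[val] - 23
Before tab[1] := p + 5: 3*arr[3] ≥ 3*arr[0] + arr[val] - 14 ∨ arr[3] > arr[0] + 3*arr[val] - 23
The weakest precondition is 3*arr[3] ≥ 3*arr[0] + arr[val] - 14 ∨ arr[3] > arr[0] + 3*arr[val] - 23.
Check whether 3*arr[3] ≥ 3*arr[0] + arr[val] - 14 ∨ arr[3] > arr[0] + 3*arr[val] - 20 implies it.
Every state satisfying the precondition satisfies the weakest precondition: the implication holds.
Answer: valid


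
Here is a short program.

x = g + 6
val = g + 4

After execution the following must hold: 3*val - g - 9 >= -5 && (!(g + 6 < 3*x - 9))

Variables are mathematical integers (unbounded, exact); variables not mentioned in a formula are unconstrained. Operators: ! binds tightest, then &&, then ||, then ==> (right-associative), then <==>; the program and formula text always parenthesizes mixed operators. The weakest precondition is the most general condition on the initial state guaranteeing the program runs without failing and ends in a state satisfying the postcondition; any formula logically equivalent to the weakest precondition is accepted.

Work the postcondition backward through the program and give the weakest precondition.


Working backward. After the program, the postcondition 3*val - g - 9 >= -5 && (!(g + 6 < 3*x - 9)) must hold; in canonical form it is 3*val >= g + 4 && (!(g < 3*x - 15)).
Before val := g + 4: 2*g >= -8 && (!(g < 3*x - 15))
Before x := g + 6: 2*g >= -8 && (!(2*g > -3))
Answer: WP = 2*g >= -8 && (!(2*g > -3))


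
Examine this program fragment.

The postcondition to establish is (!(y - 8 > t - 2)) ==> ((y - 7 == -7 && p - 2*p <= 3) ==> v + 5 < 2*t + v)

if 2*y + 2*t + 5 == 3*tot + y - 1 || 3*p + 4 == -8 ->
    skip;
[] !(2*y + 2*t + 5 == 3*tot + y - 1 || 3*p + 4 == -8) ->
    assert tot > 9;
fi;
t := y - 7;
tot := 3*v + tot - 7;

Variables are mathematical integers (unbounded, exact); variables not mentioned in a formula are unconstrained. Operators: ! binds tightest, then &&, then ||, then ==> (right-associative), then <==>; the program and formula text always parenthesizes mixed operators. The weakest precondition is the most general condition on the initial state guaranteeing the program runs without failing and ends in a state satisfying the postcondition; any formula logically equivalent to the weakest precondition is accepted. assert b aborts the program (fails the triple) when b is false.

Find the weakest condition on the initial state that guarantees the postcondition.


Working backward. After the program, the postcondition (!(y - 8 > t - 2)) ==> ((y - 7 == -7 && p - 2*p <= 3) ==> v + 5 < 2*t + v) must hold; in canonical form it is (!(y > t + 6)) ==> ((y == 0 && p >= -3) ==> 2*t > 5).
Before tot := 3*v + tot - 7: (!(y > t + 6)) ==> ((y == 0 && p >= -3) ==> 2*t > 5)
Before t := y - 7: true
Then branch requires true; else branch requires tot > 9.
Before the if: (!(2*t + y == 3*tot - 6 || 3*p == -12)) ==> tot > 9
Answer: WP = (!(2*t + y == 3*tot - 6 || 3*p == -12)) ==> tot > 9


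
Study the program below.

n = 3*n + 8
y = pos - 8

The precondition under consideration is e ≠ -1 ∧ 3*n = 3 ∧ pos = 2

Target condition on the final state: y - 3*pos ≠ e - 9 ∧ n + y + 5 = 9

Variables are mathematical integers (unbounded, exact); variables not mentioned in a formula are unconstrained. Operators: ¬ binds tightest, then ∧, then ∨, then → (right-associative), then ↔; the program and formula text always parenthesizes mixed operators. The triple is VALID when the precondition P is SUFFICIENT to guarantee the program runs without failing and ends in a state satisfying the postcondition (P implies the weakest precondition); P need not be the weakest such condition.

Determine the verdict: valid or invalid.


Working backward. After the program, the postcondition y - 3*pos ≠ e - 9 ∧ n + y + 5 = 9 must hold; in canonical form it is y ≠ e + 3*pos - 9 ∧ n + y = 4.
Before y := pos - 8: e + 2*pos ≠ 1 ∧ n + pos = 12
Before n := 3*n + 8: e + 2*pos ≠ 1 ∧ 3*n + pos = 4
The weakest precondition is e + 2*pos ≠ 1 ∧ 3*n + pos = 4.
Check whether e ≠ -1 ∧ 3*n = 3 ∧ pos = 2 implies it.
Countermodel: at the initial state e = 0, n = 1, pos = 2, the precondition holds but the weakest precondition fails.
Answer: invalid


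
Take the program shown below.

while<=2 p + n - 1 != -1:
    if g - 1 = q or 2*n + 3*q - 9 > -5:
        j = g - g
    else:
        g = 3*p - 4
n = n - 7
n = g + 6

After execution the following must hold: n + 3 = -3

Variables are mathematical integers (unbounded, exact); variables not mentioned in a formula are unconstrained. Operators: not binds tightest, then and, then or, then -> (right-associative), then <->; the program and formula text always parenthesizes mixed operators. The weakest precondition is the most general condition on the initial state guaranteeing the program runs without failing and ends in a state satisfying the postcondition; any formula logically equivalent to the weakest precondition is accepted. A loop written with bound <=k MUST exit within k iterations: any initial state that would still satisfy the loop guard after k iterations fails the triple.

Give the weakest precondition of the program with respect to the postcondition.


Working backward. After the program, the postcondition n + 3 = -3 must hold; in canonical form it is n = -6.
Before n := g + 6: g = -12
Before n := n - 7: g = -12
Before the loop (bound <=2), unroll the exhaustion recursion (WP_0 = exit-now case; WP_j = one more guarded iteration, up to j = 2):
  WP_0: (not (n + p != 0)) and g = -12
  WP_1: (n + p != 0 -> (((g = q + 1 or 2*n + 3*q > 4) -> ((not (n + p != 0)) and g = -12)) and ((not (g = q + 1 or 2*n + 3*q > 4)) -> ((not (n + p != 0)) and 3*p = -8)))) and ((not (n + p != 0)) -> g = -12)
  WP_2: (n + p != 0 -> (((g = q + 1 or 2*n + 3*q > 4) -> ((n + p != 0 -> (((g = q + 1 or 2*n + 3*q > 4) -> ((not (n + p != 0)) and g = -12)) and ((not (g = q + 1 or 2*n + 3*q > 4)) -> ((not (n + p != 0)) and 3*p = -8)))) and ((not (n + p != 0)) -> g = -12))) and ((not (g = q + 1 or 2*n + 3*q > 4)) -> ((n + p != 0 -> (((3*p = q + 5 or 2*n + 3*q > 4) -> ((not (n + p != 0)) and 3*p = -8)) and ((not (3*p = q + 5 or 2*n + 3*q > 4)) -> ((not (n + p != 0)) and 3*p = -8)))) and ((not (n + p != 0)) -> 3*p = -8))))) and ((not (n + p != 0)) -> g = -12)
So before the loop: (n + p != 0 -> (((g = q + 1 or 2*n + 3*q > 4) -> ((n + p != 0 -> (((g = q + 1 or 2*n + 3*q > 4) -> ((not (n + p != 0)) and g = -12)) and ((not (g = q + 1 or 2*n + 3*q > 4)) -> ((not (n + p != 0)) and 3*p = -8)))) and ((not (n + p != 0)) -> g = -12))) and ((not (g = q + 1 or 2*n + 3*q > 4)) -> ((n + p != 0 -> (((3*p = q + 5 or 2*n + 3*q > 4) -> ((not (n + p != 0)) and 3*p = -8)) and ((not (3*p = q + 5 or 2*n + 3*q > 4)) -> ((not (n + p != 0)) and 3*p = -8)))) and ((not (n + p != 0)) -> 3*p = -8))))) and ((not (n + p != 0)) -> g = -12)
Answer: WP = (n + p != 0 -> (((g = q + 1 or 2*n + 3*q > 4) -> ((n + p != 0 -> (((g = q + 1 or 2*n + 3*q > 4) -> ((not (n + p != 0)) and g = -12)) and ((not (g = q + 1 or 2*n + 3*q > 4)) -> ((not (n + p != 0)) and 3*p = -8)))) and ((not (n + p != 0)) -> g = -12))) and ((not (g = q + 1 or 2*n + 3*q > 4)) -> ((n + p != 0 -> (((3*p = q + 5 or 2*n + 3*q > 4) -> ((not (n + p != 0)) and 3*p = -8)) and ((not (3*p = q + 5 or 2*n + 3*q > 4)) -> ((not (n + p != 0)) and 3*p = -8)))) and ((not (n + p != 0)) -> 3*p = -8))))) and ((not (n + p != 0)) -> g = -12)


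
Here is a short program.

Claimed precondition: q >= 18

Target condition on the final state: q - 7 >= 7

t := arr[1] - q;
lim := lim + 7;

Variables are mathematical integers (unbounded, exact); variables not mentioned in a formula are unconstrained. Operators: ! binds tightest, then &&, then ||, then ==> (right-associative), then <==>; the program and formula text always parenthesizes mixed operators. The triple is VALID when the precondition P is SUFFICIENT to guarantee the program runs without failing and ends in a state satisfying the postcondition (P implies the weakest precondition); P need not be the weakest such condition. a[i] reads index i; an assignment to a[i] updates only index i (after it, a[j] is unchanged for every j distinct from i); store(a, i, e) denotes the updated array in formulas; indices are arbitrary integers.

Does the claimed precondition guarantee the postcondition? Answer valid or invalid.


Working backward. After the program, the postcondition q - 7 >= 7 must hold; in canonical form it is q >= 14.
Before lim := lim + 7: q >= 14
Before t := arr[1] - q: q >= 14
The weakest precondition is q >= 14.
Check whether q >= 18 implies it.
Every state satisfying the precondition satisfies the weakest precondition: the implication holds.
Answer: valid


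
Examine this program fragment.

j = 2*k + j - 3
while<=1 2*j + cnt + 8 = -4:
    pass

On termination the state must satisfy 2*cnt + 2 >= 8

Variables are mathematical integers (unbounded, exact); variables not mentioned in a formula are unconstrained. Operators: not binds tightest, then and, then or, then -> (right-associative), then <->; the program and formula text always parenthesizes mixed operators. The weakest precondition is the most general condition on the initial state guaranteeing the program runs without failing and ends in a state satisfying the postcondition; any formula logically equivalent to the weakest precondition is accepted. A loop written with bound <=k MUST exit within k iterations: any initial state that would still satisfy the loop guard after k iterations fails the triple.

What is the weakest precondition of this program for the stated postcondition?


Working backward. After the program, the postcondition 2*cnt + 2 >= 8 must hold; in canonical form it is 2*cnt >= 6.
Before the loop (bound <=1), unroll the exhaustion recursion (WP_0 = exit-now case; WP_j = one more guarded iteration, up to j = 1):
  WP_0: (not (cnt + 2*j = -12)) and 2*cnt >= 6
  WP_1: (cnt + 2*j = -12 -> ((not (cnt + 2*j = -12)) and 2*cnt >= 6)) and ((not (cnt + 2*j = -12)) -> 2*cnt >= 6)
So before the loop: (cnt + 2*j = -12 -> ((not (cnt + 2*j = -12)) and 2*cnt >= 6)) and ((not (cnt + 2*j = -12)) -> 2*cnt >= 6)
Before j := 2*k + j - 3: (cnt + 2*j + 4*k = -6 -> ((not (cnt + 2*j + 4*k = -6)) and 2*cnt >= 6)) and ((not (cnt + 2*j + 4*k = -6)) -> 2*cnt >= 6)
Answer: WP = (cnt + 2*j + 4*k = -6 -> ((not (cnt + 2*j + 4*k = -6)) and 2*cnt >= 6)) and ((not (cnt + 2*j + 4*k = -6)) -> 2*cnt >= 6)


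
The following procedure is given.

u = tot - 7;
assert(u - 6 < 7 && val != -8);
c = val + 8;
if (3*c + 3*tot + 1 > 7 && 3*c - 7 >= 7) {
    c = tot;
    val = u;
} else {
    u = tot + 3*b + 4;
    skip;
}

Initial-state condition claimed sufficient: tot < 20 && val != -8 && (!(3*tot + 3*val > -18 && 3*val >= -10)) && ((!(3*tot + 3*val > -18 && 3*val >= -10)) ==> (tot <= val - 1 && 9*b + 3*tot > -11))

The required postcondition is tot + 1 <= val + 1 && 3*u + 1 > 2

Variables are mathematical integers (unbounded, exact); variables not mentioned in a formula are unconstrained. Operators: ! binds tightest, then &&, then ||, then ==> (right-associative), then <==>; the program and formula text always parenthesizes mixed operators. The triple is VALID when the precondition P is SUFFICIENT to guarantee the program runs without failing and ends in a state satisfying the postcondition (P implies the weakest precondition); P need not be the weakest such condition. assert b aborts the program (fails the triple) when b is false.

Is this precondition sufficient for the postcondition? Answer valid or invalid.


Working backward. After the program, the postcondition tot + 1 <= val + 1 && 3*u + 1 > 2 must hold; in canonical form it is tot <= val && 3*u > 1.
Then branch requires tot <= u && 3*u > 1; else branch requires tot <= val && 9*b + 3*tot > -11.
Before the if: ((3*c + 3*tot > 6 && 3*c >= 14) ==> (tot <= u && 3*u > 1)) && ((!(3*c + 3*tot > 6 && 3*c >= 14)) ==> (tot <= val && 9*b + 3*tot > -11))
Before c := val + 8: ((3*tot + 3*val > -18 && 3*val >= -10) ==> (tot <= u && 3*u > 1)) && ((!(3*tot + 3*val > -18 && 3*val >= -10)) ==> (tot <= val && 9*b + 3*tot > -11))
Before assert u - 6 < 7 && val != -8: u < 13 && val != -8 && ((3*tot + 3*val > -18 && 3*val >= -10) ==> (tot <= u && 3*u > 1)) && ((!(3*tot + 3*val > -18 && 3*val >= -10)) ==> (tot <= val && 9*b + 3*tot > -11))
Before u := tot - 7: tot < 20 && val != -8 && (!(3*tot + 3*val > -18 && 3*val >= -10)) && ((!(3*tot + 3*val > -18 && 3*val >= -10)) ==> (tot <= val && 9*b + 3*tot > -11))
The weakest precondition is tot < 20 && val != -8 && (!(3*tot + 3*val > -18 && 3*val >= -10)) && ((!(3*tot + 3*val > -18 && 3*val >= -10)) ==> (tot <= val && 9*b + 3*tot > -11)).
Check whether tot < 20 && val != -8 && (!(3*tot + 3*val > -18 && 3*val >= -10)) && ((!(3*tot + 3*val > -18 && 3*val >= -10)) ==> (tot <= val - 1 && 9*b + 3*tot > -11)) implies it.
Every state satisfying the precondition satisfies the weakest precondition: the implication holds.
Answer: valid
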